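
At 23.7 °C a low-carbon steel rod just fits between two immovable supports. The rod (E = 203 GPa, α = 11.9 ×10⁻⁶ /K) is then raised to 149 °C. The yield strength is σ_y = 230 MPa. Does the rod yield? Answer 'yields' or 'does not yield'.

yields

ΔT = 125.3 K. Constrained thermal stress σ = E·α·ΔT = 203.0×10³ MPa × 11.9×10⁻⁶ × 125.3 = 303 MPa (compressive).
Compare to σ_y = 230 MPa: σ ≥ σ_y, so it yields.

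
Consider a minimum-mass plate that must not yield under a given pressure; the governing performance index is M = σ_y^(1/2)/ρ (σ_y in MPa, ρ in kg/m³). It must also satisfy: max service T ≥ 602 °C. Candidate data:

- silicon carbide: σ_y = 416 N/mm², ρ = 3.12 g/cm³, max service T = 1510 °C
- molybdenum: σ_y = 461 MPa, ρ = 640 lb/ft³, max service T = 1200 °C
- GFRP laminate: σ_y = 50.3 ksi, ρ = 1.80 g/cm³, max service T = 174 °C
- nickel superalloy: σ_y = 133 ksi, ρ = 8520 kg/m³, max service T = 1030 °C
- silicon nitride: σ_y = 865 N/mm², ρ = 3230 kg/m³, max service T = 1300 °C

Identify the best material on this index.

silicon nitride

Screen on constraints: max service T ≥ 602 °C. Survivors: silicon carbide, molybdenum, nickel superalloy, silicon nitride.
Convert each candidate to consistent units, then evaluate M:
  silicon carbide: σ_y = 416.0 MPa, ρ = 3120 kg/m³
  molybdenum: σ_y = 461.0 MPa, ρ = 10250 kg/m³
  nickel superalloy: σ_y = 917.0 MPa, ρ = 8520 kg/m³
  silicon nitride: σ_y = 865.0 MPa, ρ = 3230 kg/m³
  silicon nitride: M = 9.11×10⁻³
  silicon carbide: M = 6.54×10⁻³
  nickel superalloy: M = 3.55×10⁻³
  molybdenum: M = 2.09×10⁻³
The maximum is for silicon nitride.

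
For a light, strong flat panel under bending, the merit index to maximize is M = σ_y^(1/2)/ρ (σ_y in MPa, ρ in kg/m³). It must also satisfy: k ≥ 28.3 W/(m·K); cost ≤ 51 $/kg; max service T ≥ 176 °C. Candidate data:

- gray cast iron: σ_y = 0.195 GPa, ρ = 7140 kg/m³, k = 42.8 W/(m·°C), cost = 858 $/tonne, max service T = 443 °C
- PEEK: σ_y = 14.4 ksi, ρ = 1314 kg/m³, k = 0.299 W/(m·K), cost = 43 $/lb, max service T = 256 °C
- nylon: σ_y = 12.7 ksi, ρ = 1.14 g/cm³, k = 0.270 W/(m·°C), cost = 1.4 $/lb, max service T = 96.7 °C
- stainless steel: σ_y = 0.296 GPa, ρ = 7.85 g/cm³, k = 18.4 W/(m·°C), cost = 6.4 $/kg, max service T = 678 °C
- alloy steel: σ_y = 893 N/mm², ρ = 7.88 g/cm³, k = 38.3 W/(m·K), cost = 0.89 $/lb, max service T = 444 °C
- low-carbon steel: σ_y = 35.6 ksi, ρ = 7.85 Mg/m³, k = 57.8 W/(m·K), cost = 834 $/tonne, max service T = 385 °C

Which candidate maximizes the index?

alloy steel

Screen on constraints: k ≥ 28.3 W/(m·K); cost ≤ 51 $/kg; max service T ≥ 176 °C. Survivors: gray cast iron, alloy steel, low-carbon steel.
Convert each candidate to consistent units, then evaluate M:
  gray cast iron: σ_y = 195.0 MPa, ρ = 7140 kg/m³
  alloy steel: σ_y = 893.0 MPa, ρ = 7880 kg/m³
  low-carbon steel: σ_y = 245.5 MPa, ρ = 7850 kg/m³
  alloy steel: M = 3.79×10⁻³
  low-carbon steel: M = 2.00×10⁻³
  gray cast iron: M = 1.96×10⁻³
Alloy steel has the largest M.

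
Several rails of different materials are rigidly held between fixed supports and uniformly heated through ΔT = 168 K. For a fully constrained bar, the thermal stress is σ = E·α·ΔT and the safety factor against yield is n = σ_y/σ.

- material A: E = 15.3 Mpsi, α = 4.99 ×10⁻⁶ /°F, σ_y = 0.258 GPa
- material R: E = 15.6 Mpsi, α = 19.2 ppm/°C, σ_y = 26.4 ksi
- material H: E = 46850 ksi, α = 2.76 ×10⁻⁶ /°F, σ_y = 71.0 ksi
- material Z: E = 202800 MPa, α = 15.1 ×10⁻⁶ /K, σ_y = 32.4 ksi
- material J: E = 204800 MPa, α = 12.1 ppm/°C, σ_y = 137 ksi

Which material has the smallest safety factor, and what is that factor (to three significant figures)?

Converting E to GPa, α to ×10⁻⁶/K, σ_y to MPa, then σ and n for each:
  material A: E = 105.5, α = 8.98, σ_y = 258.0 → σ = 159 MPa, n = 1.62
  material R: E = 107.6, α = 19.2, σ_y = 182.0 → σ = 347 MPa, n = 0.525
  material H: E = 323.0, α = 4.97, σ_y = 489.5 → σ = 270 MPa, n = 1.82
  material Z: E = 202.8, α = 15.1, σ_y = 223.4 → σ = 514 MPa, n = 0.434
  material J: E = 204.8, α = 12.1, σ_y = 944.6 → σ = 416 MPa, n = 2.27
Material Z has the lowest safety factor, n = 0.434.

material Z, n = 0.434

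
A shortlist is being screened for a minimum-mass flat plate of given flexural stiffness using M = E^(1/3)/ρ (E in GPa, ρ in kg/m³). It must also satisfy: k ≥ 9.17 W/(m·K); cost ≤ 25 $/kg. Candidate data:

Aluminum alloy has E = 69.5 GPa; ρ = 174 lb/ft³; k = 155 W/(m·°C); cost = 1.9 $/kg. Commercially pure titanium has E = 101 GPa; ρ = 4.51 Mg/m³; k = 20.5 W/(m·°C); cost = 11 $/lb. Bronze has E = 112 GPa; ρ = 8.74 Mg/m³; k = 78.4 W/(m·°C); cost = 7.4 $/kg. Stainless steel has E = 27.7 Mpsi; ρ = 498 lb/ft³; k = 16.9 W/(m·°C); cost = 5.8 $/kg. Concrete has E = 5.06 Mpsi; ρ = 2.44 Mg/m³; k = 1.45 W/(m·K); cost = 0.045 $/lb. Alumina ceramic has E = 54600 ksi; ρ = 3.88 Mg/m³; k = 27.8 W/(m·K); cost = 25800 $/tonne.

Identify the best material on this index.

Screen on constraints: k ≥ 9.17 W/(m·K); cost ≤ 25 $/kg. Survivors: aluminum alloy, commercially pure titanium, bronze, stainless steel.
Convert each candidate to consistent units, then evaluate M:
  aluminum alloy: E = 69.50 GPa, ρ = 2787 kg/m³
  commercially pure titanium: E = 101.0 GPa, ρ = 4510 kg/m³
  bronze: E = 112.0 GPa, ρ = 8740 kg/m³
  stainless steel: E = 191.0 GPa, ρ = 7977 kg/m³
  aluminum alloy: M = 1.48×10⁻³
  commercially pure titanium: M = 1.03×10⁻³
  stainless steel: M = 0.722×10⁻³
  bronze: M = 0.552×10⁻³
Aluminum alloy ranks first.

aluminum alloy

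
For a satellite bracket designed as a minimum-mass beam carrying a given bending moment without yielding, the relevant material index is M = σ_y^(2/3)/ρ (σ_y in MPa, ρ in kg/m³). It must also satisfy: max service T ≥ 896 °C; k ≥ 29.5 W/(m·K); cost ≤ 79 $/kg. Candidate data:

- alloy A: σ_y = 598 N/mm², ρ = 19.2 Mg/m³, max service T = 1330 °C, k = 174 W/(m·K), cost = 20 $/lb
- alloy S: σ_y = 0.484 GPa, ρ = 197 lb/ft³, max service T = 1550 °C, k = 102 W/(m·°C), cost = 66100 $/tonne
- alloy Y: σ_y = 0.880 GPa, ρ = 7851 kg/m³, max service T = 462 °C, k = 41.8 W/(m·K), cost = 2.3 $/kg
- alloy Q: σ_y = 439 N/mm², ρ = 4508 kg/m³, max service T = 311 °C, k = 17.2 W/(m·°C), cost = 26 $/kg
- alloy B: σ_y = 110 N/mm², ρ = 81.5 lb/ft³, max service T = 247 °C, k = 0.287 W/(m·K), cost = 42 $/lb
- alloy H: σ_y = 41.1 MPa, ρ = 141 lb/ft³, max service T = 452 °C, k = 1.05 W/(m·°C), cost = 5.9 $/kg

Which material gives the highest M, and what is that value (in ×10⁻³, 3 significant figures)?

Screen on constraints: max service T ≥ 896 °C; k ≥ 29.5 W/(m·K); cost ≤ 79 $/kg. Survivors: alloy A, alloy S.
In SI units:
  alloy A: σ_y = 598.0 MPa, ρ = 19200 kg/m³
  alloy S: σ_y = 484.0 MPa, ρ = 3156 kg/m³
  alloy S: M = 19.5×10⁻³
  alloy A: M = 3.70×10⁻³
Highest index: alloy S.

alloy S, M = 19.5×10⁻³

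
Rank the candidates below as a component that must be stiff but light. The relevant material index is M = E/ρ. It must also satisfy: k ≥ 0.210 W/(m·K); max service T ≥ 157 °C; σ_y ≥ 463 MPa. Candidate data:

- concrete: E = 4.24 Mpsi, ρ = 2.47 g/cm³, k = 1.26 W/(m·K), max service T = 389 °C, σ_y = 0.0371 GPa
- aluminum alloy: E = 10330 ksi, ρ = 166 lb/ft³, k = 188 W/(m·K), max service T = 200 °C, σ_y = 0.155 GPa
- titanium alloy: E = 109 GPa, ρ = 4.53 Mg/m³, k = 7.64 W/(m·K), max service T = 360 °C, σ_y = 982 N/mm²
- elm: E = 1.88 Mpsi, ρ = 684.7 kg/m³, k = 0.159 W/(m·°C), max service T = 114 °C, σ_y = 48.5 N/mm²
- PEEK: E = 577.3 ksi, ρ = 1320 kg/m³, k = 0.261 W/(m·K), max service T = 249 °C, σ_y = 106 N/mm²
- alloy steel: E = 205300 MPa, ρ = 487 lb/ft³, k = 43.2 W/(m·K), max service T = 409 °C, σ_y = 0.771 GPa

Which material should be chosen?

Screen on constraints: k ≥ 0.210 W/(m·K); max service T ≥ 157 °C; σ_y ≥ 463 MPa. Survivors: titanium alloy, alloy steel.
Convert each candidate to consistent units, then evaluate M:
  titanium alloy: E = 109.0 GPa, ρ = 4530 kg/m³
  alloy steel: E = 205.3 GPa, ρ = 7801 kg/m³
  alloy steel: M = 26.3 MN·m/kg
  titanium alloy: M = 24.1 MN·m/kg
Alloy steel has the largest M.

alloy steel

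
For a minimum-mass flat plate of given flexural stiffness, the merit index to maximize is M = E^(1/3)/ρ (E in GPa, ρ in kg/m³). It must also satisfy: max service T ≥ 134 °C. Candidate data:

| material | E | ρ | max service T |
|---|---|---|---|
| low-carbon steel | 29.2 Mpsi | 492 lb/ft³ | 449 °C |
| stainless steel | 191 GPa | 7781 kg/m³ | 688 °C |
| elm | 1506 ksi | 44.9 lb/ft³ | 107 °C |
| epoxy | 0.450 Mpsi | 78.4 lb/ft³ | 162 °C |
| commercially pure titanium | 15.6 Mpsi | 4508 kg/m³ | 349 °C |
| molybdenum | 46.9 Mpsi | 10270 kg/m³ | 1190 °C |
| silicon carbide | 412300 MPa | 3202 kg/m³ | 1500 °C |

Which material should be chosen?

silicon carbide

Screen on constraints: max service T ≥ 134 °C. Survivors: low-carbon steel, stainless steel, epoxy, commercially pure titanium, molybdenum, silicon carbide.
In SI units:
  low-carbon steel: E = 201.3 GPa, ρ = 7881 kg/m³
  stainless steel: E = 191.0 GPa, ρ = 7781 kg/m³
  epoxy: E = 3.103 GPa, ρ = 1256 kg/m³
  commercially pure titanium: E = 107.6 GPa, ρ = 4508 kg/m³
  molybdenum: E = 323.4 GPa, ρ = 10270 kg/m³
  silicon carbide: E = 412.3 GPa, ρ = 3202 kg/m³
  silicon carbide: M = 2.32×10⁻³
  epoxy: M = 1.16×10⁻³
  commercially pure titanium: M = 1.05×10⁻³
  low-carbon steel: M = 0.744×10⁻³
  stainless steel: M = 0.740×10⁻³
  molybdenum: M = 0.668×10⁻³
Silicon carbide has the largest M.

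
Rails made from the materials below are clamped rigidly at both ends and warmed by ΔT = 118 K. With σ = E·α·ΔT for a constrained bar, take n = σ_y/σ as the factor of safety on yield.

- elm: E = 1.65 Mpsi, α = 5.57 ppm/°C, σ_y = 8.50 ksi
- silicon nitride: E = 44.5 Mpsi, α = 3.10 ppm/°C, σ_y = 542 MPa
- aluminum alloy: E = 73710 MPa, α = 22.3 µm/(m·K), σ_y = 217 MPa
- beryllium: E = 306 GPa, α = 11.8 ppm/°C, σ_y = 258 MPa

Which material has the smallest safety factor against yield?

beryllium

With everything in SI (GPa, ×10⁻⁶/K, MPa):
  elm: E = 11.38, α = 5.57, σ_y = 58.61 → σ = 7.48 MPa, n = 7.84
  silicon nitride: E = 306.8, α = 3.10, σ_y = 542.0 → σ = 112 MPa, n = 4.83
  aluminum alloy: E = 73.71, α = 22.3, σ_y = 217.0 → σ = 194 MPa, n = 1.12
  beryllium: E = 306.0, α = 11.8, σ_y = 258.0 → σ = 426 MPa, n = 0.606
Smallest n: beryllium with n = 0.606.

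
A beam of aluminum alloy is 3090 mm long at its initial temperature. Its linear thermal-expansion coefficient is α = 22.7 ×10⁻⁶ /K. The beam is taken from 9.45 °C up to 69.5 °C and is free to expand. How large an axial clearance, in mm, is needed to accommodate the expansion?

ΔT = 69.5 − 9.45 = 60.05 K.
ΔL = α·L₀·ΔT = 22.7×10⁻⁶ × 3090 mm × 60.05 K = 4.21 mm.

4.21 mm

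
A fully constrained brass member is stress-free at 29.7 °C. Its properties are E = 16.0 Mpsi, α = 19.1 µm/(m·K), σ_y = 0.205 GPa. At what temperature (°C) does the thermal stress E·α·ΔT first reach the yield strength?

127 °C

E = 16.0 Mpsi = 110.3 GPa.
σ_y = 0.205 GPa = 205.0 MPa.
E·α·ΔT = 205.0 MPa ⇒ ΔT = 205.0 / (110.3×10³ × 19.1×10⁻⁶) = 97.29 K.
T = 29.7 + 97.29 = 127.0 °C.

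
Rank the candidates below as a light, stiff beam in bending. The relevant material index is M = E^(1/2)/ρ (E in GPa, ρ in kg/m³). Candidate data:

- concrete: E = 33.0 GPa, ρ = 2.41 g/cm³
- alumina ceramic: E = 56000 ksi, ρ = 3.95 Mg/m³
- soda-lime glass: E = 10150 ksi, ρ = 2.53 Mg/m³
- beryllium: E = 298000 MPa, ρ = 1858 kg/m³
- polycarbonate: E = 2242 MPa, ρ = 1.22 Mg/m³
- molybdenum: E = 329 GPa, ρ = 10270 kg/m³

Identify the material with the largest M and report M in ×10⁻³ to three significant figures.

beryllium, M = 9.29×10⁻³

Convert each candidate to consistent units, then evaluate M:
  concrete: E = 33.00 GPa, ρ = 2410 kg/m³
  alumina ceramic: E = 386.1 GPa, ρ = 3950 kg/m³
  soda-lime glass: E = 69.98 GPa, ρ = 2530 kg/m³
  beryllium: E = 298.0 GPa, ρ = 1858 kg/m³
  polycarbonate: E = 2.242 GPa, ρ = 1220 kg/m³
  molybdenum: E = 329.0 GPa, ρ = 10270 kg/m³
  beryllium: M = 9.29×10⁻³
  alumina ceramic: M = 4.97×10⁻³
  soda-lime glass: M = 3.31×10⁻³
  concrete: M = 2.38×10⁻³
  molybdenum: M = 1.77×10⁻³
  polycarbonate: M = 1.23×10⁻³
Highest index: beryllium.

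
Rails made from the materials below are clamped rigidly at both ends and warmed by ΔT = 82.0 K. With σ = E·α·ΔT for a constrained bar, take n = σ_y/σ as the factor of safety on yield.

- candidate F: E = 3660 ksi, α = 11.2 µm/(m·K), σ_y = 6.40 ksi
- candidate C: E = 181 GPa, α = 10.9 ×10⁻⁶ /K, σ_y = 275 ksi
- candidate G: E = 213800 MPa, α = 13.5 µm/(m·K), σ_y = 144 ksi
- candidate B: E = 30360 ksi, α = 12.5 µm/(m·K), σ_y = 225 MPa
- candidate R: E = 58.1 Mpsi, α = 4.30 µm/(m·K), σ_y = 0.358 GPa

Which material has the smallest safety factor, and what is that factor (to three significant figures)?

Per material, after unit conversion:
  candidate F: E = 25.23, α = 11.2, σ_y = 44.13 → σ = 23.2 MPa, n = 1.90
  candidate C: E = 181.0, α = 10.9, σ_y = 1896 → σ = 162 MPa, n = 11.7
  candidate G: E = 213.8, α = 13.5, σ_y = 992.8 → σ = 237 MPa, n = 4.19
  candidate B: E = 209.3, α = 12.5, σ_y = 225.0 → σ = 215 MPa, n = 1.05
  candidate R: E = 400.6, α = 4.30, σ_y = 358.0 → σ = 141 MPa, n = 2.53
Candidate B has the lowest safety factor, n = 1.05.

candidate B, n = 1.05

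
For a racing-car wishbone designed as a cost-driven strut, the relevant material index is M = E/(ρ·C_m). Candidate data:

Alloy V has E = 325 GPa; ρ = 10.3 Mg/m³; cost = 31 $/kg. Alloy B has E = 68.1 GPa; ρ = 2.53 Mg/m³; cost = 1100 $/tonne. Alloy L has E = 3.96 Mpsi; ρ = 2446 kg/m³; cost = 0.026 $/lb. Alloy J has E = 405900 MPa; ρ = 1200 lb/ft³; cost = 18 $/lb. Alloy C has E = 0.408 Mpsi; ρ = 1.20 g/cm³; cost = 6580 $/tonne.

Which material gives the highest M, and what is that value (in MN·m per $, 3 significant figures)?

alloy L, M = 195 MN·m per $

Normalizing units and computing the index:
  alloy V: E = 325.0 GPa, ρ = 10300 kg/m³, cost = 31.00 $/kg
  alloy B: E = 68.10 GPa, ρ = 2530 kg/m³, cost = 1.100 $/kg
  alloy L: E = 27.30 GPa, ρ = 2446 kg/m³, cost = 0.05732 $/kg
  alloy J: E = 405.9 GPa, ρ = 19220 kg/m³, cost = 39.68 $/kg
  alloy C: E = 2.813 GPa, ρ = 1200 kg/m³, cost = 6.580 $/kg
  alloy L: M = 195 MN·m per $
  alloy B: M = 24.5 MN·m per $
  alloy V: M = 1.02 MN·m per $
  alloy J: M = 0.532 MN·m per $
  alloy C: M = 0.356 MN·m per $
Highest index: alloy L.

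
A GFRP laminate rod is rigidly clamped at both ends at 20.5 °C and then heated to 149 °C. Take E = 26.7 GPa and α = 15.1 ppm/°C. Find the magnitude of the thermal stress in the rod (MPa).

ΔT = 128.5 K. Constrained thermal stress σ = E·α·ΔT = 26.70×10³ MPa × 15.1×10⁻⁶ × 128.5 = 51.8 MPa (compressive).

51.8 MPa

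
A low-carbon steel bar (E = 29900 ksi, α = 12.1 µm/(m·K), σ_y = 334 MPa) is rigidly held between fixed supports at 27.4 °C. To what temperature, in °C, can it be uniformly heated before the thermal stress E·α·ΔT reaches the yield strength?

E = 29900 ksi = 206.2 GPa.
E·α·ΔT = 334.0 MPa ⇒ ΔT = 334.0 / (206.2×10³ × 12.1×10⁻⁶) = 133.9 K.
T = 27.4 + 133.9 = 161.3 °C.

161 °C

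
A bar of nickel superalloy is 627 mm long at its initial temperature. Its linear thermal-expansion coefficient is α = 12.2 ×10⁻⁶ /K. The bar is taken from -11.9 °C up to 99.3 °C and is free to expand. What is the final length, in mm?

ΔT = 99.3 − (-11.9) = 111.2 K.
ΔL = α·L₀·ΔT = 12.2×10⁻⁶ × 627 mm × 111.2 K = 0.851 mm.
L = L₀ + ΔL = 627 + 0.851 = 627.85 mm.

627.85 mm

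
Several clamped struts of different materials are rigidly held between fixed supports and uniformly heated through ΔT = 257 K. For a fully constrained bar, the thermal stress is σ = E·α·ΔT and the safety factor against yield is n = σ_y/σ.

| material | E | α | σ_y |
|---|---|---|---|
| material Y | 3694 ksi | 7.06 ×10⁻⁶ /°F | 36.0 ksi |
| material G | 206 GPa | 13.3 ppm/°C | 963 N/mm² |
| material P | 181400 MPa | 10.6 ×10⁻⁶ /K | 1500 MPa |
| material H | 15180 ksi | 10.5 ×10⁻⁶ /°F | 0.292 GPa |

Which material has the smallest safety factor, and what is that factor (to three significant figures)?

material H, n = 0.574

Per material, after unit conversion:
  material Y: E = 25.47, α = 12.7, σ_y = 248.2 → σ = 83.2 MPa, n = 2.98
  material G: E = 206.0, α = 13.3, σ_y = 963.0 → σ = 704 MPa, n = 1.37
  material P: E = 181.4, α = 10.6, σ_y = 1500 → σ = 494 MPa, n = 3.04
  material H: E = 104.7, α = 18.9, σ_y = 292.0 → σ = 508 MPa, n = 0.574
Material H has the lowest safety factor, n = 0.574.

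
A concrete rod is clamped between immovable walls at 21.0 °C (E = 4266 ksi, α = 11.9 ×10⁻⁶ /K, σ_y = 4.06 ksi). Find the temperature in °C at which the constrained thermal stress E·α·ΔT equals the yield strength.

E = 4266 ksi = 29.41 GPa.
σ_y = 4.06 ksi = 27.99 MPa.
E·α·ΔT = 27.99 MPa ⇒ ΔT = 27.99 / (29.41×10³ × 11.9×10⁻⁶) = 79.98 K.
T = 21.0 + 79.98 = 101.0 °C.

101 °C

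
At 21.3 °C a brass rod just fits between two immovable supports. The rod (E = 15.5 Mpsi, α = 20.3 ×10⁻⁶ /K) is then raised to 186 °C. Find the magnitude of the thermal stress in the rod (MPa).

E = 15.5 Mpsi = 106.9 GPa.
ΔT = 164.7 K. Constrained thermal stress σ = E·α·ΔT = 106.9×10³ MPa × 20.3×10⁻⁶ × 164.7 = 357 MPa (compressive).

357 MPa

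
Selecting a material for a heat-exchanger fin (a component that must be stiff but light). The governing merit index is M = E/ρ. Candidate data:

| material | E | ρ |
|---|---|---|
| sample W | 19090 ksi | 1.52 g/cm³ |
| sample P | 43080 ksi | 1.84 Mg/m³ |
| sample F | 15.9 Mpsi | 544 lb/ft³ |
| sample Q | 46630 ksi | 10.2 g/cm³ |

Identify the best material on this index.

sample P

Convert each candidate to consistent units, then evaluate M:
  sample W: E = 131.6 GPa, ρ = 1520 kg/m³
  sample P: E = 297.0 GPa, ρ = 1840 kg/m³
  sample F: E = 109.6 GPa, ρ = 8714 kg/m³
  sample Q: E = 321.5 GPa, ρ = 10200 kg/m³
  sample P: M = 161 MN·m/kg
  sample W: M = 86.6 MN·m/kg
  sample Q: M = 31.5 MN·m/kg
  sample F: M = 12.6 MN·m/kg
Sample P ranks first.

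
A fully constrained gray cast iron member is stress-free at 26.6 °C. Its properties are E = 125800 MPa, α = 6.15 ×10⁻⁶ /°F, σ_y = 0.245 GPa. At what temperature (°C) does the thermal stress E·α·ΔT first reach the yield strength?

E = 125800 MPa = 125.8 GPa.
α = 6.15×10⁻⁶/°F × 9/5 = 11.1×10⁻⁶/K.
σ_y = 0.245 GPa = 245.0 MPa.
E·α·ΔT = 245.0 MPa ⇒ ΔT = 245.0 / (125.8×10³ × 11.1×10⁻⁶) = 175.9 K.
T = 26.6 + 175.9 = 202.5 °C.

203 °C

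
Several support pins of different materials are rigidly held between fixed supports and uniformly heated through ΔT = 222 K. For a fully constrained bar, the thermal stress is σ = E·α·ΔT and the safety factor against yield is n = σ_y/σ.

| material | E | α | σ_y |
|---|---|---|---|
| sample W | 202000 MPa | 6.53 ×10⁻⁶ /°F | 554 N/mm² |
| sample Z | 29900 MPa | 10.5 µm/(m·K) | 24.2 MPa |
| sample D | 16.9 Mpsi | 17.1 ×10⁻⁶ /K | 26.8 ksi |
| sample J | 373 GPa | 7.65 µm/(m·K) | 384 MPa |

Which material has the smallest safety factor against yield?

sample Z

Converting E to GPa, α to ×10⁻⁶/K, σ_y to MPa, then σ and n for each:
  sample W: E = 202.0, α = 11.8, σ_y = 554.0 → σ = 527 MPa, n = 1.05
  sample Z: E = 29.90, α = 10.5, σ_y = 24.20 → σ = 69.7 MPa, n = 0.347
  sample D: E = 116.5, α = 17.1, σ_y = 184.8 → σ = 442 MPa, n = 0.418
  sample J: E = 373.0, α = 7.65, σ_y = 384.0 → σ = 633 MPa, n = 0.606
Smallest n: sample Z with n = 0.347.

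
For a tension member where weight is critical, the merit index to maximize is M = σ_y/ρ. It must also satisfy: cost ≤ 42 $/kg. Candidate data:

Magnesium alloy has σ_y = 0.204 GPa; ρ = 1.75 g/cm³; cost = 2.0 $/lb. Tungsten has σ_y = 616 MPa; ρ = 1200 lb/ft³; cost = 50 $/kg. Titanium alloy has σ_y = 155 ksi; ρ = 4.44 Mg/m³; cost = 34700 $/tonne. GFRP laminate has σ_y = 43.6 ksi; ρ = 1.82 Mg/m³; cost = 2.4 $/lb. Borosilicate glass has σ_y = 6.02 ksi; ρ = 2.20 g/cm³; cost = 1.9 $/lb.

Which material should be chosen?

titanium alloy

Screen on constraints: cost ≤ 42 $/kg. Survivors: magnesium alloy, titanium alloy, GFRP laminate, borosilicate glass.
Putting every candidate on a common basis:
  magnesium alloy: σ_y = 204.0 MPa, ρ = 1750 kg/m³
  titanium alloy: σ_y = 1069 MPa, ρ = 4440 kg/m³
  GFRP laminate: σ_y = 300.6 MPa, ρ = 1820 kg/m³
  borosilicate glass: σ_y = 41.51 MPa, ρ = 2200 kg/m³
  titanium alloy: M = 241 kN·m/kg
  GFRP laminate: M = 165 kN·m/kg
  magnesium alloy: M = 117 kN·m/kg
  borosilicate glass: M = 18.9 kN·m/kg
Highest index: titanium alloy.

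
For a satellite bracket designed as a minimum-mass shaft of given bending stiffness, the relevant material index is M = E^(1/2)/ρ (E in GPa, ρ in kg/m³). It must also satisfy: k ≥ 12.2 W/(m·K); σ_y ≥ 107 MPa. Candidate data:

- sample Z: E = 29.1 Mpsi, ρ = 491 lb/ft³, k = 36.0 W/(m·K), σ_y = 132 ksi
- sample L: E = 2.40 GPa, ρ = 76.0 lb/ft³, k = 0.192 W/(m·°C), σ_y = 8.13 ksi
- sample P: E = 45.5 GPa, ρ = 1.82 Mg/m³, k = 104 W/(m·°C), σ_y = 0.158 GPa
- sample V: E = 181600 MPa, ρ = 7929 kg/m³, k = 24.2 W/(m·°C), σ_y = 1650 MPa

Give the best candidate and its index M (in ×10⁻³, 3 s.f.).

sample P, M = 3.71×10⁻³

Screen on constraints: k ≥ 12.2 W/(m·K); σ_y ≥ 107 MPa. Survivors: sample Z, sample P, sample V.
Normalizing units and computing the index:
  sample Z: E = 200.6 GPa, ρ = 7865 kg/m³
  sample P: E = 45.50 GPa, ρ = 1820 kg/m³
  sample V: E = 181.6 GPa, ρ = 7929 kg/m³
  sample P: M = 3.71×10⁻³
  sample Z: M = 1.80×10⁻³
  sample V: M = 1.70×10⁻³
Sample P has the largest M.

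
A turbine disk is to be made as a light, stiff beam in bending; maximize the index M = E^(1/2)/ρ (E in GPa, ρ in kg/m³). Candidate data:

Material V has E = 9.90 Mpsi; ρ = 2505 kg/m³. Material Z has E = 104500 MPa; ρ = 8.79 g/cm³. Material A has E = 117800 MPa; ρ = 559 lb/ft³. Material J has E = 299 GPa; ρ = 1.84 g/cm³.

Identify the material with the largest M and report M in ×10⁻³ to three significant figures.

Normalizing units and computing the index:
  material V: E = 68.26 GPa, ρ = 2505 kg/m³
  material Z: E = 104.5 GPa, ρ = 8790 kg/m³
  material A: E = 117.8 GPa, ρ = 8954 kg/m³
  material J: E = 299.0 GPa, ρ = 1840 kg/m³
  material J: M = 9.40×10⁻³
  material V: M = 3.30×10⁻³
  material A: M = 1.21×10⁻³
  material Z: M = 1.16×10⁻³
Material J has the largest M.

material J, M = 9.40×10⁻³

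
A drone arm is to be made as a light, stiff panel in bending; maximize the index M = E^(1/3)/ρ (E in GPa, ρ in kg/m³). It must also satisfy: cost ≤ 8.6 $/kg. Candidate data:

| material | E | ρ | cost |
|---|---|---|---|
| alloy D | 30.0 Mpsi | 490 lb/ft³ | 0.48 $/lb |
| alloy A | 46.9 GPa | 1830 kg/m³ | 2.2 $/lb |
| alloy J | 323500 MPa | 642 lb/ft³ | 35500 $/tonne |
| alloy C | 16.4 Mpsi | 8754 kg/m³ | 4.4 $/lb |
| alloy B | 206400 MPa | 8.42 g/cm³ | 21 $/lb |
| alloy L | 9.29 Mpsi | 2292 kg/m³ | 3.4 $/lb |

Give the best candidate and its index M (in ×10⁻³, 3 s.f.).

Screen on constraints: cost ≤ 8.6 $/kg. Survivors: alloy D, alloy A, alloy L.
Convert each candidate to consistent units, then evaluate M:
  alloy D: E = 206.8 GPa, ρ = 7849 kg/m³
  alloy A: E = 46.90 GPa, ρ = 1830 kg/m³
  alloy L: E = 64.05 GPa, ρ = 2292 kg/m³
  alloy A: M = 1.97×10⁻³
  alloy L: M = 1.75×10⁻³
  alloy D: M = 0.753×10⁻³
Alloy A has the largest M.

alloy A, M = 1.97×10⁻³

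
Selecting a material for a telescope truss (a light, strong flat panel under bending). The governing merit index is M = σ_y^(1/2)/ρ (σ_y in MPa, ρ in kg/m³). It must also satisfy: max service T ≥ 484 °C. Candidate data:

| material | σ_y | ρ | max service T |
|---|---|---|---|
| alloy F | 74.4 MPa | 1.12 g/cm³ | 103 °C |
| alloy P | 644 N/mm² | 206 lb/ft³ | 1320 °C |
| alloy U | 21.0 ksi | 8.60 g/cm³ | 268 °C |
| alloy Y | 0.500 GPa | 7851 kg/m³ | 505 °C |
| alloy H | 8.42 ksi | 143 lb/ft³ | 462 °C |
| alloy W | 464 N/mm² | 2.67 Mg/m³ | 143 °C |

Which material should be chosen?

Screen on constraints: max service T ≥ 484 °C. Survivors: alloy P, alloy Y.
In SI units:
  alloy P: σ_y = 644.0 MPa, ρ = 3300 kg/m³
  alloy Y: σ_y = 500.0 MPa, ρ = 7851 kg/m³
  alloy P: M = 7.69×10⁻³
  alloy Y: M = 2.85×10⁻³
Alloy P ranks first.

alloy P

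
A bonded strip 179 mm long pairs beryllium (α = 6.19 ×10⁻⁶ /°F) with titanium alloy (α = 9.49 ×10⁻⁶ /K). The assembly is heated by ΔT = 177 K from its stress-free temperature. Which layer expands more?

beryllium: α = 6.19×10⁻⁶/°F × 9/5 = 11.1×10⁻⁶/K.
α(beryllium) = 11.1×10⁻⁶/K vs α(titanium alloy) = 9.49×10⁻⁶/K.
Higher α expands more for the same ΔT: beryllium.

beryllium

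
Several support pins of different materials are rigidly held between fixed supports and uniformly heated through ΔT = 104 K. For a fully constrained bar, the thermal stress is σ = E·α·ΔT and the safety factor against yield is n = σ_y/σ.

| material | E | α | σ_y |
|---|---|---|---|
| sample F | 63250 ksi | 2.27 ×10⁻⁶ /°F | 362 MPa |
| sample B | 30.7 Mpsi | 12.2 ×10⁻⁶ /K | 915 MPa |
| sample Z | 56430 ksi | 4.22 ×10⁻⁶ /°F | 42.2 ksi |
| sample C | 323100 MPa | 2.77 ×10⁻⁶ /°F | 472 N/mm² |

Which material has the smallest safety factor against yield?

sample Z

Per material, after unit conversion:
  sample F: E = 436.1, α = 4.09, σ_y = 362.0 → σ = 185 MPa, n = 1.95
  sample B: E = 211.7, α = 12.2, σ_y = 915.0 → σ = 269 MPa, n = 3.41
  sample Z: E = 389.1, α = 7.60, σ_y = 291.0 → σ = 307 MPa, n = 0.947
  sample C: E = 323.1, α = 4.99, σ_y = 472.0 → σ = 168 MPa, n = 2.82
The minimum is sample Z at n = 0.947.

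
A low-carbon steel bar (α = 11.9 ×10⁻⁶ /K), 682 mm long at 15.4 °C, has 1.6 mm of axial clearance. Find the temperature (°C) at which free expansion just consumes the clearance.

213 °C

α·L₀·ΔT = 1.6 mm ⇒ ΔT = 1.6 / (11.9×10⁻⁶ × 682.0) = 197.1 K.
T = 15.4 + 197.1 = 212.5 °C.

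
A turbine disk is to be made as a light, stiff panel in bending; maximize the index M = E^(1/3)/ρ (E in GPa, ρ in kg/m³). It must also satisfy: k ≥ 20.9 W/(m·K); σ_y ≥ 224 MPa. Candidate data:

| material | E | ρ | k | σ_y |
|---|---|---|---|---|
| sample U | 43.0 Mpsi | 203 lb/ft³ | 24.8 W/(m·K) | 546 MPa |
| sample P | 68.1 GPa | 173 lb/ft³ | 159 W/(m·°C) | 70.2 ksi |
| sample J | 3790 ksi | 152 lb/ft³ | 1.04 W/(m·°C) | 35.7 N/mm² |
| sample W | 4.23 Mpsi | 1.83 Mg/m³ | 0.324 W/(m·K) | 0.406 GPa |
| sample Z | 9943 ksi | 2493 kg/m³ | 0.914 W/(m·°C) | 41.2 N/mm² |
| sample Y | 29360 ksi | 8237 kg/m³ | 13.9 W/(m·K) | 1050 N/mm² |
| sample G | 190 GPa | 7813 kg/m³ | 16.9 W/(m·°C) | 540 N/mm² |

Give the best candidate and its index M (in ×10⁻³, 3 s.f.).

sample U, M = 2.05×10⁻³

Screen on constraints: k ≥ 20.9 W/(m·K); σ_y ≥ 224 MPa. Survivors: sample U, sample P.
Putting every candidate on a common basis:
  sample U: E = 296.5 GPa, ρ = 3252 kg/m³
  sample P: E = 68.10 GPa, ρ = 2771 kg/m³
  sample U: M = 2.05×10⁻³
  sample P: M = 1.47×10⁻³
Sample U ranks first.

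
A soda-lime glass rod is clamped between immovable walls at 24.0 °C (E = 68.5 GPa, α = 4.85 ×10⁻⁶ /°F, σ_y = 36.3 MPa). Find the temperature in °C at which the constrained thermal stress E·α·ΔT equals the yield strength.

α = 4.85×10⁻⁶/°F × 9/5 = 8.73×10⁻⁶/K.
E·α·ΔT = 36.30 MPa ⇒ ΔT = 36.30 / (68.50×10³ × 8.73×10⁻⁶) = 60.70 K.
T = 24.0 + 60.70 = 84.70 °C.

84.7 °C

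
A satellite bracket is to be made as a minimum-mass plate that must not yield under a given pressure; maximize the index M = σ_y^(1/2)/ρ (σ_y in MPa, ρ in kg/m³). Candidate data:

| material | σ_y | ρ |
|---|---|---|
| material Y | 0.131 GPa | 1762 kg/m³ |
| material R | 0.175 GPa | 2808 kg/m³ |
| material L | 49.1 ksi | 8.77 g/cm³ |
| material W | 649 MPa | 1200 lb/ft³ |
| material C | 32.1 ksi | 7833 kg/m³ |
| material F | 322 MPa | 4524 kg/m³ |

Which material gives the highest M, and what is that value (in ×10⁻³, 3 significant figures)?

material Y, M = 6.50×10⁻³

Putting every candidate on a common basis:
  material Y: σ_y = 131.0 MPa, ρ = 1762 kg/m³
  material R: σ_y = 175.0 MPa, ρ = 2808 kg/m³
  material L: σ_y = 338.5 MPa, ρ = 8770 kg/m³
  material W: σ_y = 649.0 MPa, ρ = 19220 kg/m³
  material C: σ_y = 221.3 MPa, ρ = 7833 kg/m³
  material F: σ_y = 322.0 MPa, ρ = 4524 kg/m³
  material Y: M = 6.50×10⁻³
  material R: M = 4.71×10⁻³
  material F: M = 3.97×10⁻³
  material L: M = 2.10×10⁻³
  material C: M = 1.90×10⁻³
  material W: M = 1.33×10⁻³
The maximum is for material Y.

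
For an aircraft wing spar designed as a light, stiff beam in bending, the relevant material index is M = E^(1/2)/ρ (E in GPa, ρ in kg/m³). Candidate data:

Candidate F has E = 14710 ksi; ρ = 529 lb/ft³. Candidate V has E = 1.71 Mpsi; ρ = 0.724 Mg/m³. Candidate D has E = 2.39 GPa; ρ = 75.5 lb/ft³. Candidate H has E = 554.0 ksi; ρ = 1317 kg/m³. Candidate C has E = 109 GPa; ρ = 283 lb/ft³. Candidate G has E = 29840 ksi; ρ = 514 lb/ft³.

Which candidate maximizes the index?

Convert each candidate to consistent units, then evaluate M:
  candidate F: E = 101.4 GPa, ρ = 8474 kg/m³
  candidate V: E = 11.79 GPa, ρ = 724.0 kg/m³
  candidate D: E = 2.390 GPa, ρ = 1209 kg/m³
  candidate H: E = 3.820 GPa, ρ = 1317 kg/m³
  candidate C: E = 109.0 GPa, ρ = 4533 kg/m³
  candidate G: E = 205.7 GPa, ρ = 8233 kg/m³
  candidate V: M = 4.74×10⁻³
  candidate C: M = 2.30×10⁻³
  candidate G: M = 1.74×10⁻³
  candidate H: M = 1.48×10⁻³
  candidate D: M = 1.28×10⁻³
  candidate F: M = 1.19×10⁻³
Highest index: candidate V.

candidate V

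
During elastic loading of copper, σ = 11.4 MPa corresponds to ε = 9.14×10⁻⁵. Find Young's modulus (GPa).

125 GPa

E = σ/ε = 11.4 MPa / 9.14×10⁻⁵ = 124700 MPa = 125 GPa.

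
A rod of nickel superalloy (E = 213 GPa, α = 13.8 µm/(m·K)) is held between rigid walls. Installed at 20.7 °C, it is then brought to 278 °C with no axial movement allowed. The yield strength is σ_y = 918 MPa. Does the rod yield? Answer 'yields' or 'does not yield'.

ΔT = 257.3 K. Constrained thermal stress σ = E·α·ΔT = 213.0×10³ MPa × 13.8×10⁻⁶ × 257.3 = 756 MPa (compressive).
Compare to σ_y = 918 MPa: σ < σ_y, so it does not yield.

does not yield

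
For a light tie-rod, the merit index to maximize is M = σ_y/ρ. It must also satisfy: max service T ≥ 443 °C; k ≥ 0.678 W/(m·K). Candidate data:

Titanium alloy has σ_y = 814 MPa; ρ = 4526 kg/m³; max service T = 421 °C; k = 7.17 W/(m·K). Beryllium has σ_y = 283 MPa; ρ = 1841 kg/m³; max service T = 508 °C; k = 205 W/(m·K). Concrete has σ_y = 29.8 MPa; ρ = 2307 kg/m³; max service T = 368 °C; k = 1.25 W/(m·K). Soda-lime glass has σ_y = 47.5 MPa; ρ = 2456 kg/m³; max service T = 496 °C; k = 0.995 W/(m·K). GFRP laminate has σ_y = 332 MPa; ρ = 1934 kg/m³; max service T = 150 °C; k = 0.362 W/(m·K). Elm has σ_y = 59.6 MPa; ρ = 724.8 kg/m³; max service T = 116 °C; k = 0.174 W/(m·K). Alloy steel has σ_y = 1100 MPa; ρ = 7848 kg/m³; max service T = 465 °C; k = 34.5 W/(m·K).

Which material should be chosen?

Screen on constraints: max service T ≥ 443 °C; k ≥ 0.678 W/(m·K). Survivors: beryllium, soda-lime glass, alloy steel.
Computing M directly (units already consistent):
  beryllium: M = 154 kN·m/kg
  alloy steel: M = 140 kN·m/kg
  soda-lime glass: M = 19.3 kN·m/kg
Highest index: beryllium.

beryllium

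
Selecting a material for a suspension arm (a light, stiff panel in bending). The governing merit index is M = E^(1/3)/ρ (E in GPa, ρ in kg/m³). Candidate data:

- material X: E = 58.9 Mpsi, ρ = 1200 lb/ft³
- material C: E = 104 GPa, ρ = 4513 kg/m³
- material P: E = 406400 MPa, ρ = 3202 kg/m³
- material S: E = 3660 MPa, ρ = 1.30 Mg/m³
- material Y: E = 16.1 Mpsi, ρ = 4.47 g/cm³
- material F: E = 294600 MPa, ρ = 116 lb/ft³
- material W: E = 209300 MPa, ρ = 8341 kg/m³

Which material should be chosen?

Putting every candidate on a common basis:
  material X: E = 406.1 GPa, ρ = 19220 kg/m³
  material C: E = 104.0 GPa, ρ = 4513 kg/m³
  material P: E = 406.4 GPa, ρ = 3202 kg/m³
  material S: E = 3.660 GPa, ρ = 1300 kg/m³
  material Y: E = 111.0 GPa, ρ = 4470 kg/m³
  material F: E = 294.6 GPa, ρ = 1858 kg/m³
  material W: E = 209.3 GPa, ρ = 8341 kg/m³
  material F: M = 3.58×10⁻³
  material P: M = 2.31×10⁻³
  material S: M = 1.19×10⁻³
  material Y: M = 1.08×10⁻³
  material C: M = 1.04×10⁻³
  material W: M = 0.712×10⁻³
  material X: M = 0.385×10⁻³
Material F ranks first.

material F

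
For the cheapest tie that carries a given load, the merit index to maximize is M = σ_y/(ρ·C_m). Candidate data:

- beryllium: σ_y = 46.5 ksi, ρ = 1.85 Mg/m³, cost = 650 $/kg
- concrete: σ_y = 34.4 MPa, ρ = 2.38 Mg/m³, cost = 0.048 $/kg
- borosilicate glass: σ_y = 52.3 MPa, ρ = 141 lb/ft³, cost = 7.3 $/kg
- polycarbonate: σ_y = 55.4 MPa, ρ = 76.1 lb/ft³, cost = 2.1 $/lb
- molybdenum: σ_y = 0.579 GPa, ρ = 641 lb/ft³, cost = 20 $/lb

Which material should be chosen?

concrete

Normalizing units and computing the index:
  beryllium: σ_y = 320.6 MPa, ρ = 1850 kg/m³, cost = 650.0 $/kg
  concrete: σ_y = 34.40 MPa, ρ = 2380 kg/m³, cost = 0.04800 $/kg
  borosilicate glass: σ_y = 52.30 MPa, ρ = 2259 kg/m³, cost = 7.300 $/kg
  polycarbonate: σ_y = 55.40 MPa, ρ = 1219 kg/m³, cost = 4.630 $/kg
  molybdenum: σ_y = 579.0 MPa, ρ = 10270 kg/m³, cost = 44.09 $/kg
  concrete: M = 301 kN·m per $
  polycarbonate: M = 9.82 kN·m per $
  borosilicate glass: M = 3.17 kN·m per $
  molybdenum: M = 1.28 kN·m per $
  beryllium: M = 0.267 kN·m per $
Concrete has the largest M.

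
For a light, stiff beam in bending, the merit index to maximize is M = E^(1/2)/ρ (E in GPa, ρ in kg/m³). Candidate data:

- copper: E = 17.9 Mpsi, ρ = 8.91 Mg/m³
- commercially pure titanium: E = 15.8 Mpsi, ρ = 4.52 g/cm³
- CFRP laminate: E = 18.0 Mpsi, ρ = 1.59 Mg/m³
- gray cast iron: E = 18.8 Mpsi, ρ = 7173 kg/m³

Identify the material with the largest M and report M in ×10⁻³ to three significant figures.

CFRP laminate, M = 7.01×10⁻³

Normalizing units and computing the index:
  copper: E = 123.4 GPa, ρ = 8910 kg/m³
  commercially pure titanium: E = 108.9 GPa, ρ = 4520 kg/m³
  CFRP laminate: E = 124.1 GPa, ρ = 1590 kg/m³
  gray cast iron: E = 129.6 GPa, ρ = 7173 kg/m³
  CFRP laminate: M = 7.01×10⁻³
  commercially pure titanium: M = 2.31×10⁻³
  gray cast iron: M = 1.59×10⁻³
  copper: M = 1.25×10⁻³
Highest index: CFRP laminate.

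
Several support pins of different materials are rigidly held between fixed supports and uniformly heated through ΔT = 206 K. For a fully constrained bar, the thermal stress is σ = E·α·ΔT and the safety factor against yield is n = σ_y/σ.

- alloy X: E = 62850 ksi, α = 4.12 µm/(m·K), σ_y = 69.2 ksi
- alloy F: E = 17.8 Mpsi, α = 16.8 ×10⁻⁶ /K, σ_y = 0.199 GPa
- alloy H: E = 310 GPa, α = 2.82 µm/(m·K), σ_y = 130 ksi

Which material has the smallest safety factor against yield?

In consistent units (E in GPa, α in ×10⁻⁶/K, σ_y in MPa):
  alloy X: E = 433.3, α = 4.12, σ_y = 477.1 → σ = 368 MPa, n = 1.30
  alloy F: E = 122.7, α = 16.8, σ_y = 199.0 → σ = 425 MPa, n = 0.469
  alloy H: E = 310.0, α = 2.82, σ_y = 896.3 → σ = 180 MPa, n = 4.98
Smallest n: alloy F with n = 0.469.

alloy F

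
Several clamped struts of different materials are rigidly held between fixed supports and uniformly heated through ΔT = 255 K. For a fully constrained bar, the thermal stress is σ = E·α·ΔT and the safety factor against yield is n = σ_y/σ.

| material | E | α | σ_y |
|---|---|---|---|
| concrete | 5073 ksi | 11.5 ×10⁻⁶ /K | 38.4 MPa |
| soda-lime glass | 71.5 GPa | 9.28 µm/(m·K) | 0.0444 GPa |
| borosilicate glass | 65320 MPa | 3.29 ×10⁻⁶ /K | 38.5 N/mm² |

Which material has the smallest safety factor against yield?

With everything in SI (GPa, ×10⁻⁶/K, MPa):
  concrete: E = 34.98, α = 11.5, σ_y = 38.40 → σ = 103 MPa, n = 0.374
  soda-lime glass: E = 71.50, α = 9.28, σ_y = 44.40 → σ = 169 MPa, n = 0.262
  borosilicate glass: E = 65.32, α = 3.29, σ_y = 38.50 → σ = 54.8 MPa, n = 0.703
Smallest n: soda-lime glass with n = 0.262.

soda-lime glass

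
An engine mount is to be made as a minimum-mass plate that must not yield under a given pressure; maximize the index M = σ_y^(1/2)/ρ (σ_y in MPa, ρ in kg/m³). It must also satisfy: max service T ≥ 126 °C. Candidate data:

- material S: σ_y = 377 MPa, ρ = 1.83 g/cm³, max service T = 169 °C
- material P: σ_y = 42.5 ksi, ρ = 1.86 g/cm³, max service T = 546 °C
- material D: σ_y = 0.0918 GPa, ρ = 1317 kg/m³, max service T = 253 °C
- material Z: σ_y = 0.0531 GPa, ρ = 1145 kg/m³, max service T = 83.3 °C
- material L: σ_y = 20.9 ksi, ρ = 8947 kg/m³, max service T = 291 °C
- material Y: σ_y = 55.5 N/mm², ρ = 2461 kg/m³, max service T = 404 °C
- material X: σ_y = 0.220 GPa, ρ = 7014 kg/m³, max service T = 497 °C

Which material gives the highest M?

material S

Screen on constraints: max service T ≥ 126 °C. Survivors: material S, material P, material D, material L, material Y, material X.
After converting to SI:
  material S: σ_y = 377.0 MPa, ρ = 1830 kg/m³
  material P: σ_y = 293.0 MPa, ρ = 1860 kg/m³
  material D: σ_y = 91.80 MPa, ρ = 1317 kg/m³
  material L: σ_y = 144.1 MPa, ρ = 8947 kg/m³
  material Y: σ_y = 55.50 MPa, ρ = 2461 kg/m³
  material X: σ_y = 220.0 MPa, ρ = 7014 kg/m³
  material S: M = 10.6×10⁻³
  material P: M = 9.20×10⁻³
  material D: M = 7.28×10⁻³
  material Y: M = 3.03×10⁻³
  material X: M = 2.11×10⁻³
  material L: M = 1.34×10⁻³
Highest index: material S.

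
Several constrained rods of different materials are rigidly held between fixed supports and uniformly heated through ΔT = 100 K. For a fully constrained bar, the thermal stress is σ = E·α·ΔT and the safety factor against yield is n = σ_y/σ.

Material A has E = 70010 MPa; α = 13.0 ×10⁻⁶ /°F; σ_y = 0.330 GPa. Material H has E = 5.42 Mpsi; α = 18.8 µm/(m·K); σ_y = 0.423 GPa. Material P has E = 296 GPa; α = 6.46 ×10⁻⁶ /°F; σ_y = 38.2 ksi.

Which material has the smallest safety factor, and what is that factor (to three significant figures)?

With everything in SI (GPa, ×10⁻⁶/K, MPa):
  material A: E = 70.01, α = 23.4, σ_y = 330.0 → σ = 164 MPa, n = 2.01
  material H: E = 37.37, α = 18.8, σ_y = 423.0 → σ = 70.3 MPa, n = 6.02
  material P: E = 296.0, α = 11.6, σ_y = 263.4 → σ = 344 MPa, n = 0.765
Smallest n: material P with n = 0.765.

material P, n = 0.765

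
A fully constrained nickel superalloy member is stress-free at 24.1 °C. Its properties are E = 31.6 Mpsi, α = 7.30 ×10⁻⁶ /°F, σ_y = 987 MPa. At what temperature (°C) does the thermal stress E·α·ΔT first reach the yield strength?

E = 31.6 Mpsi = 217.9 GPa.
α = 7.30×10⁻⁶/°F × 9/5 = 13.1×10⁻⁶/K.
E·α·ΔT = 987.0 MPa ⇒ ΔT = 987.0 / (217.9×10³ × 13.1×10⁻⁶) = 344.8 K.
T = 24.1 + 344.8 = 368.9 °C.

369 °C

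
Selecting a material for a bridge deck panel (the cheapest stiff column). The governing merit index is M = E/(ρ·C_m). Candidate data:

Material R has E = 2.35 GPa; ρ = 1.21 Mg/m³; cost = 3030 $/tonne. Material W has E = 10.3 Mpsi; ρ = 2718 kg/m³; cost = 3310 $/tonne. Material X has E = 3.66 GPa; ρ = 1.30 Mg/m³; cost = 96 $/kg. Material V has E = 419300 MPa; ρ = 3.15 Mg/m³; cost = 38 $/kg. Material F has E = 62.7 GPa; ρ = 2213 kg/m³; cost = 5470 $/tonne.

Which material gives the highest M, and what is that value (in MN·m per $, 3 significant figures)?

material W, M = 7.89 MN·m per $

Putting every candidate on a common basis:
  material R: E = 2.350 GPa, ρ = 1210 kg/m³, cost = 3.030 $/kg
  material W: E = 71.02 GPa, ρ = 2718 kg/m³, cost = 3.310 $/kg
  material X: E = 3.660 GPa, ρ = 1300 kg/m³, cost = 96.00 $/kg
  material V: E = 419.3 GPa, ρ = 3150 kg/m³, cost = 38.00 $/kg
  material F: E = 62.70 GPa, ρ = 2213 kg/m³, cost = 5.470 $/kg
  material W: M = 7.89 MN·m per $
  material F: M = 5.18 MN·m per $
  material V: M = 3.50 MN·m per $
  material R: M = 0.641 MN·m per $
  material X: M = 0.0293 MN·m per $
Material W has the largest M.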